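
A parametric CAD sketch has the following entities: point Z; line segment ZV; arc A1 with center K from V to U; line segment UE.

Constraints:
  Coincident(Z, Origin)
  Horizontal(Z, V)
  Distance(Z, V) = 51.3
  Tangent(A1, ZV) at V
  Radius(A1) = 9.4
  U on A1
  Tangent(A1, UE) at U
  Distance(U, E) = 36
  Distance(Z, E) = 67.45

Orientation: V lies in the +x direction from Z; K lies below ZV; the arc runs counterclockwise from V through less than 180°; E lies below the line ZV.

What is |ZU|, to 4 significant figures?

43.52

Checks: |KU| = 9.400 ✓; ∠(KU, UE) = 90.00° ✓; |UE| = 36.00 ✓; |ZE| = 67.45 ✓.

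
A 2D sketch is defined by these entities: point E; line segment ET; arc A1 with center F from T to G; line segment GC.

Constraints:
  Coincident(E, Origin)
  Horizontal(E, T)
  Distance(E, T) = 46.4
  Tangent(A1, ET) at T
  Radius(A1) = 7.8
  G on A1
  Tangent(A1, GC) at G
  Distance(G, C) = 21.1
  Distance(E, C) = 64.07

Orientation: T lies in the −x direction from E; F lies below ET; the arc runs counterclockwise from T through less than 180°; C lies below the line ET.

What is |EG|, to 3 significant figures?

54.4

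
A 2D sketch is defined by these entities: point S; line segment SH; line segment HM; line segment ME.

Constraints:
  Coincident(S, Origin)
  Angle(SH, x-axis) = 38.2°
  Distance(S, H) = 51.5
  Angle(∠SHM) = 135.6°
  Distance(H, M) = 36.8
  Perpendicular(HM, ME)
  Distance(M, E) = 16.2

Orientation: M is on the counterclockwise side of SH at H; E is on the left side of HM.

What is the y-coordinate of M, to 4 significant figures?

68.34

S is at the origin; SH runs at 38.2° with length 51.5, so H = 51.5·(cos 38.2°, sin 38.2°) = (40.47, 31.85). ∠SHM = 135.6°, so HM runs at 38.2° + (180° − 135.6°) = 82.60° from the x-axis; with |HM| = 36.8, M = H + 36.8·(cos 82.60°, sin 82.60°) = (45.21, 68.34). So M.y = 68.34.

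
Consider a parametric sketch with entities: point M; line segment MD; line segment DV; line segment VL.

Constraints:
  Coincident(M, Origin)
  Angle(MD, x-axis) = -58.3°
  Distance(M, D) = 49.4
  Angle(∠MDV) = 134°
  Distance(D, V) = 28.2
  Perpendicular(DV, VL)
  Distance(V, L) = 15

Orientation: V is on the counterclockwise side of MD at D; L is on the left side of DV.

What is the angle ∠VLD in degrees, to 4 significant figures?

61.99°

M is at the origin; MD runs at -58.3° with length 49.4, so D = 49.4·(cos -58.3°, sin -58.3°) = (25.96, -42.03). ∠MDV = 134.0°, so DV runs at -58.3° + (180° − 134.0°) = -12.30° from the x-axis; with |DV| = 28.2, V = D + 28.2·(cos -12.30°, sin -12.30°) = (53.51, -48.04). The perpendicularity gives VL at right angles to DV; with |VL| = 15.0 on the left of DV, L = V + 15.0·(0.2130, 0.9770) = (56.71, -33.38). Then cos ∠VLD = LV·LD / (|LV||LD|), giving 61.99°.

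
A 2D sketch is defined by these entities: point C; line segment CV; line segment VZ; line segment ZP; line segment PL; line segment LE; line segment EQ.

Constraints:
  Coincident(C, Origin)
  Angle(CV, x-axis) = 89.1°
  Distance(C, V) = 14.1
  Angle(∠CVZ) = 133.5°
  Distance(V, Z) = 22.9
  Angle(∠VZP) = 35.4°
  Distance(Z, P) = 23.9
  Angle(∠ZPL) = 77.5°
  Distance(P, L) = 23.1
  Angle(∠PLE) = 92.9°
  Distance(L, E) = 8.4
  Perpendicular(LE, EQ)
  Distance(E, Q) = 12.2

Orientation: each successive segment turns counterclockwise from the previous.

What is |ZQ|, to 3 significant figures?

15.6

C is at the origin; CV runs at 89.1° with length 14.1, so V = (0.221, 14.1). ∠CVZ = 133.5° gives VZ at 136° from the x-axis; with |VZ| = 22.9, Z = (-16.1, 30.1). ∠VZP = 35.4° gives ZP at -79.8° from the x-axis; with |ZP| = 23.9, P = (-11.9, 6.60). ∠ZPL = 77.5° gives PL at 22.7° from the x-axis; with |PL| = 23.1, L = (9.40, 15.5). ∠PLE = 92.9° gives LE at 110° from the x-axis; with |LE| = 8.4, E = (6.56, 23.4). LE ⟂ EQ, so EQ runs at -160°; with |EQ| = 12.2, Q = (-4.92, 19.3). Then |ZQ| = |Q − Z| = 15.6.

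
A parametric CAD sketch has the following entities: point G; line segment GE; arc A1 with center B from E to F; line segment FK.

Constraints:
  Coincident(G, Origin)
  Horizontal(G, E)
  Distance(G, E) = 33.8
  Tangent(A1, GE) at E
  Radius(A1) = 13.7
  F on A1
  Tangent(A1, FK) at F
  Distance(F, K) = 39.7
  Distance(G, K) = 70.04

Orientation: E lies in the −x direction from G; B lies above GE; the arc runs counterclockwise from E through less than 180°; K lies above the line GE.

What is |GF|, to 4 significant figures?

30.80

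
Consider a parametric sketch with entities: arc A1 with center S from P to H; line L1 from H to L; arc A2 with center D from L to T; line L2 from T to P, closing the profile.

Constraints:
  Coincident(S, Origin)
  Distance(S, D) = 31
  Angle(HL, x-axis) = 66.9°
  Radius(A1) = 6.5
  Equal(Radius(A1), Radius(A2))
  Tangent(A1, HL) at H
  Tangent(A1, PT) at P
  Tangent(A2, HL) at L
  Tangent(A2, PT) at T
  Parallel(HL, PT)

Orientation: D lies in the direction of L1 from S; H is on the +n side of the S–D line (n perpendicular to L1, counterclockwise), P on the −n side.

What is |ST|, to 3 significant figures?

31.7

Tangency of A1 to both parallel lines with radius 6.5 puts H and P at S ± 6.5·n: H = (-5.98, 2.55), P = (5.98, -2.55). Equal radii place L and T the same way about D: L = D + 6.5·n = (6.18, 31.1), T = D − 6.5·n = (18.1, 26.0). Then |ST| = |T − S| = 31.7.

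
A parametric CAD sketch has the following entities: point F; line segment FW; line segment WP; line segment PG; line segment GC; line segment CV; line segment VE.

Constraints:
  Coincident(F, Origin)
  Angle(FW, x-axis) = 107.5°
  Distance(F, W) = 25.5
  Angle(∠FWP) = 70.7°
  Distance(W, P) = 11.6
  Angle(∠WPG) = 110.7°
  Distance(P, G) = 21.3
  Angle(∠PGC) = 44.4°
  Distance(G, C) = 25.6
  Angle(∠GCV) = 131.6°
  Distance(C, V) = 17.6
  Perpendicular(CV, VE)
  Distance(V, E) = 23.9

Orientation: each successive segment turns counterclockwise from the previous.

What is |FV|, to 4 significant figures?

36.32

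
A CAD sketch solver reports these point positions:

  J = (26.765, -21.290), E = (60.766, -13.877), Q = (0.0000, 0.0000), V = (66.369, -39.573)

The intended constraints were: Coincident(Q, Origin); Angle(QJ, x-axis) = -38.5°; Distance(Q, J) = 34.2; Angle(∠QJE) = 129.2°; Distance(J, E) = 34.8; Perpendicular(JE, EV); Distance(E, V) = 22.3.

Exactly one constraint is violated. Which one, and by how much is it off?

Distance(E, V) = 22.3 — off by 4.00.

Q = (0.00, 0.00) ✓; QJ at -38.50° ✓; |QJ| = 34.20 ✓; ∠QJE = 129.2° ✓; |JE| = 34.80 ✓; ∠(JE, EV) = 90.00° ✓; |EV| = 26.30 ✗.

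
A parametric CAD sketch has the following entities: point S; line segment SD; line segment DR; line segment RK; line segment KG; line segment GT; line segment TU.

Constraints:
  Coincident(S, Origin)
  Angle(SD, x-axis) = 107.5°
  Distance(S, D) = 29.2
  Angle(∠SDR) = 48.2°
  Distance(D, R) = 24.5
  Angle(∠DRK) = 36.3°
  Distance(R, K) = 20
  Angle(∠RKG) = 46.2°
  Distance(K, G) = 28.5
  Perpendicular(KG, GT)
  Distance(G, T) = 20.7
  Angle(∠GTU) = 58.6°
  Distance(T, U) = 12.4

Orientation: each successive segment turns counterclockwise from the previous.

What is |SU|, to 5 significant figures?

26.385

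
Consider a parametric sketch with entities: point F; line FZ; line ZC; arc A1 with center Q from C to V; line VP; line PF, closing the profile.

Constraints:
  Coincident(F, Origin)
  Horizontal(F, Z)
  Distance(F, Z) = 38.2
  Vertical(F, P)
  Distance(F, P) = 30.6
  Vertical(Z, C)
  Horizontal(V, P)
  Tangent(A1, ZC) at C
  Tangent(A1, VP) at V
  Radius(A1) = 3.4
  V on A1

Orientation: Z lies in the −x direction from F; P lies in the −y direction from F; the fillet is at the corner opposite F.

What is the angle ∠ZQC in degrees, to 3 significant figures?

82.9°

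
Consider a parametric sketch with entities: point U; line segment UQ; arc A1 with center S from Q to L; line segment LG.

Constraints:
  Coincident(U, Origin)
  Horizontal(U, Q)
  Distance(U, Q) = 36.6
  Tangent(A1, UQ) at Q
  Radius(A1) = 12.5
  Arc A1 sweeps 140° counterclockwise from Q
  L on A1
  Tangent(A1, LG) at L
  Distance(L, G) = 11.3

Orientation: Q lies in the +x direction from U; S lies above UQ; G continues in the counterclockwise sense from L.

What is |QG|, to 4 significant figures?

29.35

U is at the origin; UQ is horizontal with |UQ| = 36.6 and Q on the +x side, so Q = (36.60, 0.000). A1 meets UQ tangentially, so SQ is at right angles to UQ, so S = Q + (0, 12.5) = (36.60, 12.50). On A1, Q sits at bearing -90° from S; a 140° counterclockwise sweep puts L at bearing 50°, so L = S + 12.5·(cos 50°, sin 50°) = (44.63, 22.08). Since A1 is tangent to LG there, SL ⟂ LG, so LG runs along (−sin 50°, cos 50°); with |LG| = 11.3, G = (35.98, 29.34). Then |QG| = |G − Q| = 29.35.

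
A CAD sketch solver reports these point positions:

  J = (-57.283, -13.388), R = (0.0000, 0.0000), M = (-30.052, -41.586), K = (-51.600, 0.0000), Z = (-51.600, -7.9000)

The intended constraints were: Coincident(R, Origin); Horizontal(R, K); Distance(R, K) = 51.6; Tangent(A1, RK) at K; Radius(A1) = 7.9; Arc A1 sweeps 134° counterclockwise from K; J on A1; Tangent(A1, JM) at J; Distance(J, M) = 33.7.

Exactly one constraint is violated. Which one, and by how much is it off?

Distance(J, M) = 33.7 — off by 5.50.

R = (0.00, 0.00) ✓; R.y = 0.00, K.y = 0.00 ✓; |RK| = 51.60 ✓; ∠(ZK, KR) = 90.00° ✓; |ZK| = 7.900 ✓; bearing(Z→J) − bearing(Z→K) = 134.0° ✓; |ZJ| = 7.900 ✓; ∠(ZJ, JM) = 90.00° ✓; |JM| = 39.20 ✗.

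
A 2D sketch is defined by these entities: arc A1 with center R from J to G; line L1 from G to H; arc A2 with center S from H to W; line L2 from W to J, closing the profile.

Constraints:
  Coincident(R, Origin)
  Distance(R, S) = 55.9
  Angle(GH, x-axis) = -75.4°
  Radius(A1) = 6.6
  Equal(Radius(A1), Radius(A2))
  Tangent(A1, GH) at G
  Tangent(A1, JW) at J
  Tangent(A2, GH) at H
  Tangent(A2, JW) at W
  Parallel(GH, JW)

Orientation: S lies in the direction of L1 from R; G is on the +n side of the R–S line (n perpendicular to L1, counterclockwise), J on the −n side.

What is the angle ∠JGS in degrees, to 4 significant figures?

83.27°

The slot axis is L1's direction at -75.4°, so u = (cos -75.4°, sin -75.4°) = (0.2521, -0.9677) and n = (−sin -75.4°, cos -75.4°) = (0.9677, 0.2521). R is at the origin and S lies 55.9 along u from R, so S = 55.9·u = (14.09, -54.09). Tangency of A1 to both parallel lines with radius 6.6 puts G and J at R ± 6.6·n: G = (6.387, 1.664), J = (-6.387, -1.664). Then cos ∠JGS = GJ·GS / (|GJ||GS|), giving 83.27°.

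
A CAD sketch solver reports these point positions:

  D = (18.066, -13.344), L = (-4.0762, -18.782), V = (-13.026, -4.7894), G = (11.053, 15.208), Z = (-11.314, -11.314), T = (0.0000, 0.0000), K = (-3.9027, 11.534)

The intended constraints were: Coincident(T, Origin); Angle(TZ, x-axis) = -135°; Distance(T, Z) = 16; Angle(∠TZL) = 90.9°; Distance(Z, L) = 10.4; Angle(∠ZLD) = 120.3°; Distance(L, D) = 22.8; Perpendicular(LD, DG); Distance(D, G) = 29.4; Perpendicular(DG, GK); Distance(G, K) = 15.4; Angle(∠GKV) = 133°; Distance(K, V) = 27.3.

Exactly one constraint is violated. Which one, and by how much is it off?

Distance(K, V) = 27.3 — off by 8.60.

T = (0.00, 0.00) ✓; TZ at -135.0° ✓; |TZ| = 16.00 ✓; ∠TZL = 90.90° ✓; |ZL| = 10.40 ✓; ∠ZLD = 120.3° ✓; |LD| = 22.80 ✓; ∠(LD, DG) = 90.00° ✓; |DG| = 29.40 ✓; ∠(DG, GK) = 90.00° ✓; |GK| = 15.40 ✓; ∠GKV = 133.0° ✓; |KV| = 18.70 ✗.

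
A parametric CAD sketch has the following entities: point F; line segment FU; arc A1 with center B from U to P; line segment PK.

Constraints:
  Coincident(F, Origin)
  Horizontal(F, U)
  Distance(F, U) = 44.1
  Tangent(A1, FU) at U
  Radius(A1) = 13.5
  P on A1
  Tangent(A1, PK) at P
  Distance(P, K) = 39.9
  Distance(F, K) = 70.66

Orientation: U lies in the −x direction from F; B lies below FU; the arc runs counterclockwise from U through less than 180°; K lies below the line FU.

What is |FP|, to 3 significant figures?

59.6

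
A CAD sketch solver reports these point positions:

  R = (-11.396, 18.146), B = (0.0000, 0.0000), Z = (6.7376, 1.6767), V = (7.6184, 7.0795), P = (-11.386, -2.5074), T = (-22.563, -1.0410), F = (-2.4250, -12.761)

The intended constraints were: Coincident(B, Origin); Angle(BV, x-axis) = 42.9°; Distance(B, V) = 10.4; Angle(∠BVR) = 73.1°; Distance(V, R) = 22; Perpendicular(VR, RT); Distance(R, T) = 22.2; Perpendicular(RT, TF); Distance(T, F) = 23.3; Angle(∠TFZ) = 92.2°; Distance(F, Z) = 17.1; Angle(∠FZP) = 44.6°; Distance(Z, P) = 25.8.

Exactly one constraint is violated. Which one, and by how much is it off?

Distance(Z, P) = 25.8 — off by 7.20.

B = (0.00, 0.00) ✓; BV at 42.90° ✓; |BV| = 10.40 ✓; ∠BVR = 73.10° ✓; |VR| = 22.00 ✓; ∠(VR, RT) = 90.00° ✓; |RT| = 22.20 ✓; ∠(RT, TF) = 90.00° ✓; |TF| = 23.30 ✓; ∠TFZ = 92.20° ✓; |FZ| = 17.10 ✓; ∠FZP = 44.60° ✓; |ZP| = 18.60 ✗.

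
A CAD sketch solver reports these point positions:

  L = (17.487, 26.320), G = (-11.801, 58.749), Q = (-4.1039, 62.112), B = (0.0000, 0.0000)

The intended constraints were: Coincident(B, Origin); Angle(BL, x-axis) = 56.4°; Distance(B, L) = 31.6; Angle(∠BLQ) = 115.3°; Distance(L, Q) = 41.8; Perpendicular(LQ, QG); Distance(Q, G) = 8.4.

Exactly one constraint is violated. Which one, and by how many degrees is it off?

Perpendicular(LQ, QG) — off by 7.50°.

B = (0.00, 0.00) ✓; BL at 56.40° ✓; |BL| = 31.60 ✓; ∠BLQ = 115.3° ✓; |LQ| = 41.80 ✓; ∠(LQ, QG) = 82.50° ✗; |QG| = 8.400 ✓.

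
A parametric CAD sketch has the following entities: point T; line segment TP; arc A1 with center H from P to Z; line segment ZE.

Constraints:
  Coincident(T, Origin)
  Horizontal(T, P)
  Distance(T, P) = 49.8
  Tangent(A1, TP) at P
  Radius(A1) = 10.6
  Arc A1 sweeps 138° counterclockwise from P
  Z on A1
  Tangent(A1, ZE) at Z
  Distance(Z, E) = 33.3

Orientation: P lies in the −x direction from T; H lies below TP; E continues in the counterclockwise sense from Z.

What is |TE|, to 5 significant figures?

51.910

T is at the origin; TP is horizontal with |TP| = 49.8 and P on the −x side, so P = (-49.800, 0.0000). Tangency of A1 to TP means the radius HP is perpendicular to TP, so H = P + (0, -10.6) = (-49.800, -10.600). On A1, P sits at bearing 90° from H; a 138° counterclockwise sweep puts Z at bearing 228°, so Z = H + 10.6·(cos 228°, sin 228°) = (-56.893, -18.477). A1 meets ZE tangentially, so HZ is at right angles to ZE, so ZE runs along (−sin 228°, cos 228°); with |ZE| = 33.3, E = (-32.146, -40.759). Then |TE| = |E − T| = 51.910.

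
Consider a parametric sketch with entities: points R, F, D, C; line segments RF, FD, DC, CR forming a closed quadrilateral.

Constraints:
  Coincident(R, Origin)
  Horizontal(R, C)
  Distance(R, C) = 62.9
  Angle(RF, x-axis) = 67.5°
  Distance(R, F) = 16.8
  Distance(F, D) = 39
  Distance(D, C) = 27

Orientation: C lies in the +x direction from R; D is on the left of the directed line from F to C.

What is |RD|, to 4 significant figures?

49.50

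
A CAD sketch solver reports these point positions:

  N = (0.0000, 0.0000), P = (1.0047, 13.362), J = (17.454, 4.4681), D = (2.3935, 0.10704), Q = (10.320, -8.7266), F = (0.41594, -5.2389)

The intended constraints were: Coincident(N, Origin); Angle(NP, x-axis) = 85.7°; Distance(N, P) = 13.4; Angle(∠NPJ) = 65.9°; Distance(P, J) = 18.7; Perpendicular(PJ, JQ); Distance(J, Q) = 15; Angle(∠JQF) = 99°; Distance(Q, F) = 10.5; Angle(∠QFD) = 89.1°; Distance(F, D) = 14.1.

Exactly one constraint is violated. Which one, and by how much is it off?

Distance(F, D) = 14.1 — off by 8.40.

N = (0.00, 0.00) ✓; NP at 85.70° ✓; |NP| = 13.40 ✓; ∠NPJ = 65.90° ✓; |PJ| = 18.70 ✓; ∠(PJ, JQ) = 90.00° ✓; |JQ| = 15.00 ✓; ∠JQF = 99.00° ✓; |QF| = 10.50 ✓; ∠QFD = 89.10° ✓; |FD| = 5.700 ✗.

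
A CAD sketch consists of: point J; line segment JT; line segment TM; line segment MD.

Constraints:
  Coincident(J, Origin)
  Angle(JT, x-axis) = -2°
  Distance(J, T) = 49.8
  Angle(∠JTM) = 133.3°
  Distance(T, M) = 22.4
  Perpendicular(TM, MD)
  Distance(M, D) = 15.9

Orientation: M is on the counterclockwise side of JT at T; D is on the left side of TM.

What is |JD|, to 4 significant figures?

60.10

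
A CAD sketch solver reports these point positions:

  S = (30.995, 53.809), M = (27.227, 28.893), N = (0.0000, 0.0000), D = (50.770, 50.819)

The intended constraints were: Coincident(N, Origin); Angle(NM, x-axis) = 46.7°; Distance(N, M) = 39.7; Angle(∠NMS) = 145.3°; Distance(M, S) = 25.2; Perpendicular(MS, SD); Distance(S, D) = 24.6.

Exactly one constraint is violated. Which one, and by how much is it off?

Distance(S, D) = 24.6 — off by 4.60.

N = (0.00, 0.00) ✓; NM at 46.70° ✓; |NM| = 39.70 ✓; ∠NMS = 145.3° ✓; |MS| = 25.20 ✓; ∠(MS, SD) = 90.00° ✓; |SD| = 20.00 ✗.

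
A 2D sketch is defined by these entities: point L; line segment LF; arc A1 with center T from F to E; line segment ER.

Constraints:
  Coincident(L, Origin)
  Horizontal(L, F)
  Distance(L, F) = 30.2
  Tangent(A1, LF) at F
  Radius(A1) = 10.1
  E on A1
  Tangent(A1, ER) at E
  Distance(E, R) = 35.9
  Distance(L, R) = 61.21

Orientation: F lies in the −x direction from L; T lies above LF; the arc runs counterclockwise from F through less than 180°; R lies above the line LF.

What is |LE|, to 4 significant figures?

26.52

L is at the origin; L and F share the same y with |LF| = 30.2 and F on the −x side, so F = (-30.20, 0.000). The tangent condition forces TF to be normal to LF, so T = F + (0, 10.1) = (-30.20, 10.10). Since TE ⟂ ER (tangency), |TR| = √(10.1² + 35.9²) = 37.29 regardless of where E sits on A1. So R lies on both circle(L, 61.21) and circle(T, 37.29); the above-LF intersection is R = (-40.42, 45.97). E is the foot of the tangent from R: E = (-21.60, 15.40).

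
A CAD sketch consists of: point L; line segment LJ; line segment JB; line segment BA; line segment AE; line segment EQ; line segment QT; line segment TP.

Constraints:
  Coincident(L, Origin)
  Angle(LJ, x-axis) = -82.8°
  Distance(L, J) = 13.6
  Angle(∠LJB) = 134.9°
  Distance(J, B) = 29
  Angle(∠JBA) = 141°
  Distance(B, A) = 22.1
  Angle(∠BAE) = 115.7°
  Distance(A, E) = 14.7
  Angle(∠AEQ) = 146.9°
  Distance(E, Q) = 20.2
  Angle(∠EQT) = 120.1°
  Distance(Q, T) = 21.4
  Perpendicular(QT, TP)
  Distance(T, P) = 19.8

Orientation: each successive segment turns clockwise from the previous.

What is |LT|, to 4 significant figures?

31.61

L is at the origin; LJ runs at -82.8° with length 13.6, so J = (1.705, -13.49). ∠LJB = 134.9° gives JB at -127.9° from the x-axis; with |JB| = 29.0, B = (-16.11, -36.38). ∠JBA = 141.0° gives BA at -166.9° from the x-axis; with |BA| = 22.1, A = (-37.63, -41.39). ∠BAE = 115.7° gives AE at 128.8° from the x-axis; with |AE| = 14.7, E = (-46.85, -29.93). ∠AEQ = 146.9° gives EQ at 95.70° from the x-axis; with |EQ| = 20.2, Q = (-48.85, -9.829). ∠EQT = 120.1° gives QT at 35.80° from the x-axis; with |QT| = 21.4, T = (-31.50, 2.689). Then |LT| = |T − L| = 31.61.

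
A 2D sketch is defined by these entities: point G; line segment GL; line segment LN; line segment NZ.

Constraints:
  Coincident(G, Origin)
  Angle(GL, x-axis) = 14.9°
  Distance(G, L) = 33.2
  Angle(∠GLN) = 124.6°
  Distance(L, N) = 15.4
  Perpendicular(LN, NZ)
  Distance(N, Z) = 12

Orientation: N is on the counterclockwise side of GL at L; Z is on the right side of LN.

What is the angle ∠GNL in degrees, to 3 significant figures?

38.6°

G is at the origin; GL runs at 14.9° with length 33.2, so L = 33.2·(cos 14.9°, sin 14.9°) = (32.1, 8.54). ∠GLN = 124.6°, so LN runs at 14.9° + (180° − 124.6°) = 70.3° from the x-axis; with |LN| = 15.4, N = L + 15.4·(cos 70.3°, sin 70.3°) = (37.3, 23.0). Then cos ∠GNL = NG·NL / (|NG||NL|), giving 38.6°.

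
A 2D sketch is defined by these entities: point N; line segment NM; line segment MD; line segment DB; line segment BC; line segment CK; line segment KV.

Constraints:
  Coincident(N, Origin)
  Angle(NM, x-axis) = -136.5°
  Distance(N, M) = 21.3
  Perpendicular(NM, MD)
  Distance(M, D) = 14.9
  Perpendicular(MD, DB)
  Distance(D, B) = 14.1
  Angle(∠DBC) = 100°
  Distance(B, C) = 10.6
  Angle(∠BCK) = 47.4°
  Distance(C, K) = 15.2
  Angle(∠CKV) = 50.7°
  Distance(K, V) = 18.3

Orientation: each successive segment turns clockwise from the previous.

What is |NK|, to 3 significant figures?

22.1

∠DBC = 100.0° gives BC at -36.5° from the x-axis; with |BC| = 10.6, C = (-6.96, -0.453). ∠BCK = 47.4° gives CK at -169° from the x-axis; with |CK| = 15.2, K = (-21.9, -3.33). Then |NK| = |K − N| = 22.1.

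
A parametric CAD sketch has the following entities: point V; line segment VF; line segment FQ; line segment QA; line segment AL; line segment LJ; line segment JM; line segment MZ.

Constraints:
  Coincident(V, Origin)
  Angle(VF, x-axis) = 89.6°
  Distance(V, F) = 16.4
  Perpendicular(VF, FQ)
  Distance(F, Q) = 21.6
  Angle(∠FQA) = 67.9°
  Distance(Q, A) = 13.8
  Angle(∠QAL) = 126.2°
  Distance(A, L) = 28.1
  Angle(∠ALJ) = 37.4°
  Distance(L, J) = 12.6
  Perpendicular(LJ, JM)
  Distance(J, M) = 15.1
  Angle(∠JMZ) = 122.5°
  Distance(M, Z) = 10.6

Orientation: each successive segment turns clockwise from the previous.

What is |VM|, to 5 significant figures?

9.2409

V is at the origin; VF runs at 89.6° with length 16.4, so F = (0.11449, 16.400). The perpendicularity gives FQ at right angles to VF, so FQ runs at -0.40000°; with |FQ| = 21.6, Q = (21.714, 16.249). ∠FQA = 67.9° gives QA at -112.50° from the x-axis; with |QA| = 13.8, A = (16.433, 3.4993). ∠QAL = 126.2° gives AL at -166.30° from the x-axis; with |AL| = 28.1, L = (-10.868, -3.1559). ∠ALJ = 37.4° gives LJ at 51.100° from the x-axis; with |LJ| = 12.6, J = (-2.9553, 6.6500). LJ ⟂ JM, so JM runs at -38.900°; with |JM| = 15.1, M = (8.7962, -2.8323). Then |VM| = |M − V| = 9.2409.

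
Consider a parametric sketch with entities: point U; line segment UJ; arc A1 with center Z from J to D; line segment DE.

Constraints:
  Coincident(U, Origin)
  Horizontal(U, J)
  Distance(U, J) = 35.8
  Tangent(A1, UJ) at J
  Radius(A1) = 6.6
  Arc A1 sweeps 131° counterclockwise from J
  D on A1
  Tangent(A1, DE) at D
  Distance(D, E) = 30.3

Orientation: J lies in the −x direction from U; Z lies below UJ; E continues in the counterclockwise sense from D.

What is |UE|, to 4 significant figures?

39.74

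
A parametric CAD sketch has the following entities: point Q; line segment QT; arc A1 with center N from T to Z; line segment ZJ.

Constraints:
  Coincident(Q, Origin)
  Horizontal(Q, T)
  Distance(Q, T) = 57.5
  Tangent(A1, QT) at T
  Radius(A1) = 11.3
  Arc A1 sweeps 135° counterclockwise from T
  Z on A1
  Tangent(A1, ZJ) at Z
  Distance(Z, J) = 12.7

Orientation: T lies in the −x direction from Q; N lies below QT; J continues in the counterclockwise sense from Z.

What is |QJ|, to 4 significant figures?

63.19

Q is at the origin; QT is horizontal with |QT| = 57.5 and T on the −x side, so T = (-57.50, 0.000). The tangent condition forces NT to be normal to QT, so N = T + (0, -11.3) = (-57.50, -11.30). On A1, T sits at bearing 90° from N; a 135° counterclockwise sweep puts Z at bearing 225°, so Z = N + 11.3·(cos 225°, sin 225°) = (-65.49, -19.29). Tangency of A1 to ZJ means the radius NZ is perpendicular to ZJ, so ZJ runs along (−sin 225°, cos 225°); with |ZJ| = 12.7, J = (-56.51, -28.27). Then |QJ| = |J − Q| = 63.19.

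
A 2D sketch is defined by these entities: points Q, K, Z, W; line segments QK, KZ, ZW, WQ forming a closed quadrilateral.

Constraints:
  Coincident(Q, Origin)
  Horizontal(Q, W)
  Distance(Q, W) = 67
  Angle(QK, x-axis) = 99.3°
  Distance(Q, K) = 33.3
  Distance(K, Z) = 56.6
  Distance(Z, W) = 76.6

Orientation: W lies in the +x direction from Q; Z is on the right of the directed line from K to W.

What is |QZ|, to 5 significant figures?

24.441

Checks: |KZ| = 56.60 ✓; |ZW| = 76.60 ✓.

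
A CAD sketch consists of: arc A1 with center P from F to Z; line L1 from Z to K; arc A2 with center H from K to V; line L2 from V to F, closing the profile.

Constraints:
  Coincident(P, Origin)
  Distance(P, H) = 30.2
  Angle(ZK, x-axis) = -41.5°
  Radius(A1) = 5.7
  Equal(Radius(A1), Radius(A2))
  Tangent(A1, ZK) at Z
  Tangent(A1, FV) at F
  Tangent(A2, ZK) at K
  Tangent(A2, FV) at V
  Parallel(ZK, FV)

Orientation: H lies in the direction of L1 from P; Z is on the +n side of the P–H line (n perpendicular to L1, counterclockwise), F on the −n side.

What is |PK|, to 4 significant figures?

30.73

The slot axis is L1's direction at -41.5°, so u = (cos -41.5°, sin -41.5°) = (0.7490, -0.6626) and n = (−sin -41.5°, cos -41.5°) = (0.6626, 0.7490). P is at the origin and H lies 30.2 along u from P, so H = 30.2·u = (22.62, -20.01). Tangency of A1 to both parallel lines with radius 5.7 puts Z and F at P ± 5.7·n: Z = (3.777, 4.269), F = (-3.777, -4.269). Equal radii place K and V the same way about H: K = H + 5.7·n = (26.40, -15.74), V = H − 5.7·n = (18.84, -24.28). Then |PK| = |K − P| = 30.73.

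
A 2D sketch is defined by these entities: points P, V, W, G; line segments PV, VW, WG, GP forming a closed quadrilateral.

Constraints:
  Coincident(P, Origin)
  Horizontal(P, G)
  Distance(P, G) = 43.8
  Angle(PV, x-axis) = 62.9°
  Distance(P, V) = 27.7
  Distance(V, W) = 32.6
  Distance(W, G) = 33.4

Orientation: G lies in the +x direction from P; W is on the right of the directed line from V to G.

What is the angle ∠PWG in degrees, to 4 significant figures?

131.4°

P is at the origin; PG is horizontal with |PG| = 43.8 and G in +x, so G = (43.8, 0). PV runs at 62.9° with |PV| = 27.7, so V = (12.62, 24.66). W is determined by |VW| = 32.6 and |WG| = 33.4 together: it lies at the intersection of circle(V, 32.6) and circle(G, 33.4). With |VG| = 39.75, the foot of the radical line on VG is 19.21 from V and the perpendicular offset is √(32.6² − 19.21²) = 26.34. Taking the right-of-VG solution: W = (11.35, -7.916).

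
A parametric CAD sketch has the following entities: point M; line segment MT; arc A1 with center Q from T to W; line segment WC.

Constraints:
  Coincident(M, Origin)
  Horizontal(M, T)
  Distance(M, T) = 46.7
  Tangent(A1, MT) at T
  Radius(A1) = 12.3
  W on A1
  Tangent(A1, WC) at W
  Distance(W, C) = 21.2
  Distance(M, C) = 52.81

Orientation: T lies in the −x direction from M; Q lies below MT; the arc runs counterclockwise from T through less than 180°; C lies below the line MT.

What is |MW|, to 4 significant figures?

58.93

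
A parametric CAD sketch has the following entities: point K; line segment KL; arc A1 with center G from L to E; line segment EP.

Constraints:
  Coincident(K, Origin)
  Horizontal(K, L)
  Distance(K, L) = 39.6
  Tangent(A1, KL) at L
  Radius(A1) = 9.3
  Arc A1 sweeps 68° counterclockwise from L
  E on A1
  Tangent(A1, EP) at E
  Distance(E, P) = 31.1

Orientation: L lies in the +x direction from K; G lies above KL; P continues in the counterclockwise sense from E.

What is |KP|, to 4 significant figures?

69.18

K is at the origin; KL is horizontal with |KL| = 39.6 and L on the +x side, so L = (39.60, 0.000). Since A1 is tangent to KL there, GL ⟂ KL, so G = L + (0, 9.3) = (39.60, 9.300). On A1, L sits at bearing -90° from G; a 68° counterclockwise sweep puts E at bearing -22°, so E = G + 9.3·(cos -22°, sin -22°) = (48.22, 5.816). Since A1 is tangent to EP there, GE ⟂ EP, so EP runs along (−sin -22°, cos -22°); with |EP| = 31.1, P = (59.87, 34.65). Then |KP| = |P − K| = 69.18.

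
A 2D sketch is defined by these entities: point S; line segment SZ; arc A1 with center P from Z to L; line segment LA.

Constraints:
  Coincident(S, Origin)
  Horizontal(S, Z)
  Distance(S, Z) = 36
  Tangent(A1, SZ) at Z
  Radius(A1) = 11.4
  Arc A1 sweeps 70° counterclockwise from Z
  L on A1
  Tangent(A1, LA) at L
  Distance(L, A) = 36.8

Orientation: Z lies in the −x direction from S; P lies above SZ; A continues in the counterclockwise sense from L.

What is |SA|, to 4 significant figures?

43.96

S is at the origin; SZ is horizontal with |SZ| = 36.0 and Z on the −x side, so Z = (-36.00, 0.000). A1 meets SZ tangentially, so PZ is at right angles to SZ, so P = Z + (0, 11.4) = (-36.00, 11.40). On A1, Z sits at bearing -90° from P; a 70° counterclockwise sweep puts L at bearing -20°, so L = P + 11.4·(cos -20°, sin -20°) = (-25.29, 7.501). Tangency of A1 to LA means the radius PL is perpendicular to LA, so LA runs along (−sin -20°, cos -20°); with |LA| = 36.8, A = (-12.70, 42.08). Then |SA| = |A − S| = 43.96.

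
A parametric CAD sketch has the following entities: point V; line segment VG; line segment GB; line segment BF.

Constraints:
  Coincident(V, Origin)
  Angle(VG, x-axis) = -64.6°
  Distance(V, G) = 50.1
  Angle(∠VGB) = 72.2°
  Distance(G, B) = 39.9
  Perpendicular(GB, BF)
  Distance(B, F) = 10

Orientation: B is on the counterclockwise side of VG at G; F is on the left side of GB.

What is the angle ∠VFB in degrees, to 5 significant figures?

146.89°

V is at the origin; VG runs at -64.6° with length 50.1, so G = 50.1·(cos -64.6°, sin -64.6°) = (21.490, -45.257). ∠VGB = 72.2°, so GB runs at -64.6° + (180° − 72.2°) = 43.200° from the x-axis; with |GB| = 39.9, B = G + 39.9·(cos 43.200°, sin 43.200°) = (50.575, -17.944). GB ⟂ BF; with |BF| = 10.0 on the left of GB, F = B + 10.0·(-0.68455, 0.72897) = (43.730, -10.654). Then cos ∠VFB = FV·FB / (|FV||FB|), giving 146.89°.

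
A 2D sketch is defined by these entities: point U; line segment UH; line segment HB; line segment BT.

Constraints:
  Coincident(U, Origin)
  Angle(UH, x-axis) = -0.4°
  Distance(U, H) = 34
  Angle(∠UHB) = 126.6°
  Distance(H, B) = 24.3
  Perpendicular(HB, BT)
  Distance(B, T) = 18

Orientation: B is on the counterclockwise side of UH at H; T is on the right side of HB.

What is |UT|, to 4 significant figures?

63.55

∠UHB = 126.6°, so HB runs at -0.4° + (180° − 126.6°) = 53.00° from the x-axis; with |HB| = 24.3, B = H + 24.3·(cos 53.00°, sin 53.00°) = (48.62, 19.17). HB ⟂ BT; with |BT| = 18.0 on the right of HB, T = B + 18.0·(0.7986, -0.6018) = (63.00, 8.337). Then |UT| = |T − U| = 63.55.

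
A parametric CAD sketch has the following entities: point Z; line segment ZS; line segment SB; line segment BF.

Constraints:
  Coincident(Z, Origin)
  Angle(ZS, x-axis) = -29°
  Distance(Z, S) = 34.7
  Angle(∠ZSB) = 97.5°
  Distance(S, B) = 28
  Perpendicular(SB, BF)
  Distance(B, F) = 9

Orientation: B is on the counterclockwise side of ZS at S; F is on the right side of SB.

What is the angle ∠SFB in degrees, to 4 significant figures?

72.18°

Z is at the origin; ZS runs at -29.0° with length 34.7, so S = 34.7·(cos -29.0°, sin -29.0°) = (30.35, -16.82). ∠ZSB = 97.5°, so SB runs at -29.0° + (180° − 97.5°) = 53.50° from the x-axis; with |SB| = 28.0, B = S + 28.0·(cos 53.50°, sin 53.50°) = (47.00, 5.685). SB is perpendicular to BF; with |BF| = 9.0 on the right of SB, F = B + 9.0·(0.8039, -0.5948) = (54.24, 0.3317). Then cos ∠SFB = FS·FB / (|FS||FB|), giving 72.18°.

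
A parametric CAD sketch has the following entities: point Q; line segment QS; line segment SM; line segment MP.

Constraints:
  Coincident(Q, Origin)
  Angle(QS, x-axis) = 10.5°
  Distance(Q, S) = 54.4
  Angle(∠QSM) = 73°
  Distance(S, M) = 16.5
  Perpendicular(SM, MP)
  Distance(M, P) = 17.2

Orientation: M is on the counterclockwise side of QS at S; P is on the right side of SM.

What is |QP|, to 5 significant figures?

69.226

∠QSM = 73.0°, so SM runs at 10.5° + (180° − 73.0°) = 117.50° from the x-axis; with |SM| = 16.5, M = S + 16.5·(cos 117.50°, sin 117.50°) = (45.870, 24.549). SM ⟂ MP; with |MP| = 17.2 on the right of SM, P = M + 17.2·(0.88701, 0.46175) = (61.127, 32.491). Then |QP| = |P − Q| = 69.226.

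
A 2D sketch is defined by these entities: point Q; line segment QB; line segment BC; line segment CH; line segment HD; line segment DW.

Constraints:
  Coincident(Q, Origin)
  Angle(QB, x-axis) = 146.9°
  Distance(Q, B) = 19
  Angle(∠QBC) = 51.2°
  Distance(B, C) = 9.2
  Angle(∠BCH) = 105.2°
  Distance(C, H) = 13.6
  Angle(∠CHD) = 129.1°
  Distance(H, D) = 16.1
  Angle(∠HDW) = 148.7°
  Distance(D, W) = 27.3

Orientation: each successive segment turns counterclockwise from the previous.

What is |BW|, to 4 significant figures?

42.81

∠CHD = 129.1° gives HD at 41.40° from the x-axis; with |HD| = 16.1, D = (10.49, 9.624). ∠HDW = 148.7° gives DW at 72.70° from the x-axis; with |DW| = 27.3, W = (18.61, 35.69). Then |BW| = |W − B| = 42.81.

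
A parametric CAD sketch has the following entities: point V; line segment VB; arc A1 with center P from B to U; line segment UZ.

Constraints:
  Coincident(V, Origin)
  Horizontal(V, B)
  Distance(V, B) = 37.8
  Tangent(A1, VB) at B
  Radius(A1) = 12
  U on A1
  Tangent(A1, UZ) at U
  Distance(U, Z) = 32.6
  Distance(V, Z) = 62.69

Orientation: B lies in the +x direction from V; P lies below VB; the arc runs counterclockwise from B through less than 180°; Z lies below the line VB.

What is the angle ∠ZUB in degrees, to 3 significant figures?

121°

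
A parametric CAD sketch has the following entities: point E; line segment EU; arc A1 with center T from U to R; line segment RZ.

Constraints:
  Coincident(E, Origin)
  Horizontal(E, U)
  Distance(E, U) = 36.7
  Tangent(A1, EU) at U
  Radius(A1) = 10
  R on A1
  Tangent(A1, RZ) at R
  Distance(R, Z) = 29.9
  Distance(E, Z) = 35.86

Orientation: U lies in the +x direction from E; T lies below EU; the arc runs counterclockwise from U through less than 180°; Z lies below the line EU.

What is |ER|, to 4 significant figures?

28.26

Checks: |TU| = 10.00 ✓; |TR| = 10.00 ✓; ∠(TR, RZ) = 90.00° ✓; |RZ| = 29.90 ✓; |EZ| = 35.86 ✓.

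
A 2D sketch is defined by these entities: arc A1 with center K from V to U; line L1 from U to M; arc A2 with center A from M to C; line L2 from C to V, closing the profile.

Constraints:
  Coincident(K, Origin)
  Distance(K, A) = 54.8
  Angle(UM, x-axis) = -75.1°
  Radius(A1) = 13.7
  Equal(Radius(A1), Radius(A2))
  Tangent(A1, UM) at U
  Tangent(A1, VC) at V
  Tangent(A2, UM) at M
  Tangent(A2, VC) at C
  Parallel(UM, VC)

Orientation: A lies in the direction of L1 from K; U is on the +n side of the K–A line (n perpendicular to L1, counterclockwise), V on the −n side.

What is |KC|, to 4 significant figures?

56.49

The slot axis is L1's direction at -75.1°, so u = (cos -75.1°, sin -75.1°) = (0.2571, -0.9664) and n = (−sin -75.1°, cos -75.1°) = (0.9664, 0.2571). K is at the origin and A lies 54.8 along u from K, so A = 54.8·u = (14.09, -52.96). Tangency of A1 to both parallel lines with radius 13.7 puts U and V at K ± 13.7·n: U = (13.24, 3.523), V = (-13.24, -3.523). Equal radii place M and C the same way about A: M = A + 13.7·n = (27.33, -49.43), C = A − 13.7·n = (0.8515, -56.48). Then |KC| = |C − K| = 56.49.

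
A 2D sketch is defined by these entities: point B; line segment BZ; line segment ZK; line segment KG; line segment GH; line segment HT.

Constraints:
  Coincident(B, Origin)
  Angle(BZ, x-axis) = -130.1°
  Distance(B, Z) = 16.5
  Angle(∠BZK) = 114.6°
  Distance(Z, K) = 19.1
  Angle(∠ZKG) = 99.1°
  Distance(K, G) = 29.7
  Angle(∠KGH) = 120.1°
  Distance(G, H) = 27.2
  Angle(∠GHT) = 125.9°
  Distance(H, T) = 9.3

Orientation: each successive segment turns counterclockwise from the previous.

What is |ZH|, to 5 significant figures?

46.597

B is at the origin; BZ runs at -130.1° with length 16.5, so Z = (-10.628, -12.621). ∠BZK = 114.6° gives ZK at -64.700° from the x-axis; with |ZK| = 19.1, K = (-2.4655, -29.889). ∠ZKG = 99.1° gives KG at 16.200° from the x-axis; with |KG| = 29.7, G = (26.055, -21.603). ∠KGH = 120.1° gives GH at 76.100° from the x-axis; with |GH| = 27.2, H = (32.589, 4.8003). Then |ZH| = |H − Z| = 46.597.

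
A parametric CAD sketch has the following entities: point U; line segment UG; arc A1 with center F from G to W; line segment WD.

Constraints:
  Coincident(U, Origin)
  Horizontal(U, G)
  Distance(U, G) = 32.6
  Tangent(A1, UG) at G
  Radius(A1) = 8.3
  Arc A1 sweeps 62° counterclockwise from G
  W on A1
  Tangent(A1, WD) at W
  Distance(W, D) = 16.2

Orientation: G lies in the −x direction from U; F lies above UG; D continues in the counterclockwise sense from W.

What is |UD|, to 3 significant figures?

25.7

U is at the origin; U and G share the same y with |UG| = 32.6 and G on the −x side, so G = (-32.6, 0.00). Since A1 is tangent to UG there, FG ⟂ UG, so F = G + (0, 8.3) = (-32.6, 8.30). On A1, G sits at bearing -90° from F; a 62° counterclockwise sweep puts W at bearing -28°, so W = F + 8.3·(cos -28°, sin -28°) = (-25.3, 4.40). A1 meets WD tangentially, so FW is at right angles to WD, so WD runs along (−sin -28°, cos -28°); with |WD| = 16.2, D = (-17.7, 18.7). Then |UD| = |D − U| = 25.7.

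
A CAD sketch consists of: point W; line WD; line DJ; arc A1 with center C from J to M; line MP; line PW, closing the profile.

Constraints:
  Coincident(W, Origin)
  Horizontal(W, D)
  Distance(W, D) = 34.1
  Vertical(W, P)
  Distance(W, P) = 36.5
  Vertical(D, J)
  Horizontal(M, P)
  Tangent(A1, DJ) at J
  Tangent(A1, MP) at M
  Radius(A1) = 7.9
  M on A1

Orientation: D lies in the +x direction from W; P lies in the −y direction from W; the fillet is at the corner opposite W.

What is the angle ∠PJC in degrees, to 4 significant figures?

13.04°

W is at the origin; W and D share the same y with |WD| = 34.1 and D on the +x side, so D = (34.10, 0.000). WP is vertical with |WP| = 36.5 and P on the −y side, so P = (0.000, -36.50). The virtual corner opposite W is at (34.10, -36.50). A1 meets DJ tangentially, so CJ is at right angles to DJ and the tangent condition forces CM to be normal to MP, with radius 7.9, so the center C sits 7.9 in from both sides at C = (26.20, -28.60). That places the tangent points at J = (34.10, -28.60) on DJ and M = (26.20, -36.50) on MP. Then cos ∠PJC = JP·JC / (|JP||JC|), giving 13.04°.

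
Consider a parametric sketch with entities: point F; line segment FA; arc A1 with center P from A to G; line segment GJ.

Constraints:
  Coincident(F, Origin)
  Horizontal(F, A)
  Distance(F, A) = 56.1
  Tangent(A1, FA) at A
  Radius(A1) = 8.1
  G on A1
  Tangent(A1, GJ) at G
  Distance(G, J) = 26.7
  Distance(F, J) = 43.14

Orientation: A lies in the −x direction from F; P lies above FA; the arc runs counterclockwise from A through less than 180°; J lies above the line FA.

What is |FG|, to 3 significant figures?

49.5

F is at the origin; FA is horizontal with |FA| = 56.1 and A on the −x side, so A = (-56.1, 0.00). The tangent condition forces PA to be normal to FA, so P = A + (0, 8.1) = (-56.1, 8.10). Since PG ⟂ GJ (tangency), |PJ| = √(8.1² + 26.7²) = 27.9 regardless of where G sits on A1. So J lies on both circle(F, 43.14) and circle(P, 27.9); the above-FA intersection is J = (-34.6, 25.8). G is the foot of the tangent from J: G = (-49.4, 3.61).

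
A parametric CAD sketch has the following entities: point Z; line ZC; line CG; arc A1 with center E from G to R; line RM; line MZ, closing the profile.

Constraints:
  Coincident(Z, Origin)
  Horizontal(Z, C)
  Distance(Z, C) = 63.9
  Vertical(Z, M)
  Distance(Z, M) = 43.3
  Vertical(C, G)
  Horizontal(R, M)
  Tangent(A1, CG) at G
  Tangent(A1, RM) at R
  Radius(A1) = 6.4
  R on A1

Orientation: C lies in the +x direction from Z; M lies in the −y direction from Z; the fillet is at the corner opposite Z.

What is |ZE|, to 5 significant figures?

68.322

Z is at the origin; ZC is horizontal with |ZC| = 63.9 and C on the +x side, so C = (63.900, 0.0000). Z and M share the same x with |ZM| = 43.3 and M on the −y side, so M = (0.0000, -43.300). The virtual corner opposite Z is at (63.900, -43.300). The tangent condition forces EG to be normal to CG and the tangent condition forces ER to be normal to RM, with radius 6.4, so the center E sits 6.4 in from both sides at E = (57.500, -36.900). Then |ZE| = |E − Z| = 68.322.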